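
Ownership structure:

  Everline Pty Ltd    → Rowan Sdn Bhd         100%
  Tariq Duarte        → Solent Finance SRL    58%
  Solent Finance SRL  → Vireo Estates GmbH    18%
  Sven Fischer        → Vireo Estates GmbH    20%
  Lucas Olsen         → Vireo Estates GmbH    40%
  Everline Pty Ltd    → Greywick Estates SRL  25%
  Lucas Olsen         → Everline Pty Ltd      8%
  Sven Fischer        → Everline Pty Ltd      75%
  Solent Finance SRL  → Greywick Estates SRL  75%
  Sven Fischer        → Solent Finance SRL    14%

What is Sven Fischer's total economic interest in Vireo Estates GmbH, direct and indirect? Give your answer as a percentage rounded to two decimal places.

22.52%

Sven reaches Vireo along 2 paths.
Direct stake: 20% = 20%.
Via Solent: 14% × 18% = 2.52%.
Total: 20% + 2.52% = 22.52%.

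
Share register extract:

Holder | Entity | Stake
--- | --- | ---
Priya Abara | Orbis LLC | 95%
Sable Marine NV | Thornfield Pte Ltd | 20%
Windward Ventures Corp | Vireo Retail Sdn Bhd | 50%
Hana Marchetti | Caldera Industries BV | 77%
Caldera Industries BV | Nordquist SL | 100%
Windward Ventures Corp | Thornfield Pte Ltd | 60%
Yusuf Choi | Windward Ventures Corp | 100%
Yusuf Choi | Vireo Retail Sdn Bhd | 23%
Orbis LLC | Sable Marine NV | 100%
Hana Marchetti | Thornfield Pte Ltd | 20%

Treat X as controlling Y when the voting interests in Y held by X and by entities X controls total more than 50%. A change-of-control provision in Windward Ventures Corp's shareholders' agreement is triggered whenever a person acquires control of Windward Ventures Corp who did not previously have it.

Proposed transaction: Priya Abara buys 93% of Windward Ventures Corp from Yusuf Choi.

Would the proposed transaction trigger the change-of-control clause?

The purchase adds only to Priya's holdings (Yusuf's stake shrinks), so Priya is the only person who could newly come to control Windward.
Priya holds 95% of Orbis, so Priya controls Orbis.
Orbis holds 100% of Sable, so Priya controls Sable.
Neither Priya nor any entity Priya controls holds any voting interest in Windward.
So before the transaction, Priya does not control Windward.
After the purchase, Priya holds 93% of Windward directly, and Yusuf's stake falls to 7%.
Priya holds 93% of Windward, so Priya controls Windward.
Priya did not control Windward before and does after, so the clause is triggered.

Yes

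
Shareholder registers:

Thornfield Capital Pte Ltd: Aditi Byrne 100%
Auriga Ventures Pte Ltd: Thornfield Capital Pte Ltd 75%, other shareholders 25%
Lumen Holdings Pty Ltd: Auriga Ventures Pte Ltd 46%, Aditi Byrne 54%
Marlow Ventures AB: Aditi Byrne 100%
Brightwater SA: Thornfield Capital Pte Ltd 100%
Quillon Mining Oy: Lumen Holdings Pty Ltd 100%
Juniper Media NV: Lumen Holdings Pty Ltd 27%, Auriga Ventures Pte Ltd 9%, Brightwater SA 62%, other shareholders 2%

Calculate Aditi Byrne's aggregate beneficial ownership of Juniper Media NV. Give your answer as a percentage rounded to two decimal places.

Aditi reaches Juniper along 4 paths.
Via Thornfield → Auriga → Lumen: 100% × 75% × 46% × 27% = 9.315%.
Via Lumen: 54% × 27% = 14.58%.
Via Thornfield → Auriga: 100% × 75% × 9% = 6.75%.
Via Thornfield → Brightwater: 100% × 100% × 62% = 62%.
Total: 9.315% + 14.58% + 6.75% + 62% = 92.645%.
Rounded: 92.65%.

92.65%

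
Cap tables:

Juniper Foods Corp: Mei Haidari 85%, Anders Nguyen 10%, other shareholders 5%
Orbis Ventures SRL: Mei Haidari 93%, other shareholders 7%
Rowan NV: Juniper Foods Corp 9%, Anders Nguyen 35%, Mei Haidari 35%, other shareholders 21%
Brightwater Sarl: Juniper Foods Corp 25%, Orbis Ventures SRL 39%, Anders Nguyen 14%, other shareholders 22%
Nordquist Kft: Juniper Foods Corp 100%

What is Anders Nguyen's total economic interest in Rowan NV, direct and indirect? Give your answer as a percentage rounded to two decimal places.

Anders reaches Rowan along 2 paths.
Via Juniper: 10% × 9% = 0.9%.
Direct stake: 35% = 35%.
Total: 0.9% + 35% = 35.9%.
Rounded: 35.90%.

35.90%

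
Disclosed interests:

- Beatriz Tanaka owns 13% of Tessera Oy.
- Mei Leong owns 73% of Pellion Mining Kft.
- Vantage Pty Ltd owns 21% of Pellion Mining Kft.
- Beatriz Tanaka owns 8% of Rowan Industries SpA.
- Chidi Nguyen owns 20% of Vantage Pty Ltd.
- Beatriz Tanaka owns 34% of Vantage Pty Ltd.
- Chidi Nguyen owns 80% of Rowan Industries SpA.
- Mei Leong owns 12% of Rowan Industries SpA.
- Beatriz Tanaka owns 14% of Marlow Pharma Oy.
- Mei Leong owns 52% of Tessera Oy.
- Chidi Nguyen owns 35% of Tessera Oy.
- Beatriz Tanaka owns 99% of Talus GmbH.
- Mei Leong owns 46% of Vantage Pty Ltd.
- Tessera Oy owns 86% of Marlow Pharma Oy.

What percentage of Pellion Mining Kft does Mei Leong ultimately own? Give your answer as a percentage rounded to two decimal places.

Mei reaches Pellion along 2 paths.
Direct stake: 73% = 73%.
Via Vantage: 46% × 21% = 9.66%.
Total: 73% + 9.66% = 82.66%.

82.66%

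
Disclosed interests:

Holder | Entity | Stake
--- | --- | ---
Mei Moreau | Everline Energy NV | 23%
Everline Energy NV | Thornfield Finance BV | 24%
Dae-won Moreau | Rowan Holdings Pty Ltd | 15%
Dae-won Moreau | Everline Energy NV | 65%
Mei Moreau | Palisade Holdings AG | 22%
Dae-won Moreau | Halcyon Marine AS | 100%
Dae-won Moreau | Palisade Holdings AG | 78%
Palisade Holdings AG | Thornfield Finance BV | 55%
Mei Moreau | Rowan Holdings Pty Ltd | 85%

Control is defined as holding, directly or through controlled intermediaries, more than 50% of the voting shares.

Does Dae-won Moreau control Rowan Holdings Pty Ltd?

Dae-won holds 65% of Everline, so Dae-won controls Everline.
Dae-won holds 78% of Palisade, so Dae-won controls Palisade.
Everline and Palisade together hold 24% + 55% = 79% of Thornfield, so Dae-won controls Thornfield.
Dae-won holds 100% of Halcyon, so Dae-won controls Halcyon.
In Rowan, Dae-won's side holds only 15%, not > 50%.
So Dae-won does not control Rowan.

No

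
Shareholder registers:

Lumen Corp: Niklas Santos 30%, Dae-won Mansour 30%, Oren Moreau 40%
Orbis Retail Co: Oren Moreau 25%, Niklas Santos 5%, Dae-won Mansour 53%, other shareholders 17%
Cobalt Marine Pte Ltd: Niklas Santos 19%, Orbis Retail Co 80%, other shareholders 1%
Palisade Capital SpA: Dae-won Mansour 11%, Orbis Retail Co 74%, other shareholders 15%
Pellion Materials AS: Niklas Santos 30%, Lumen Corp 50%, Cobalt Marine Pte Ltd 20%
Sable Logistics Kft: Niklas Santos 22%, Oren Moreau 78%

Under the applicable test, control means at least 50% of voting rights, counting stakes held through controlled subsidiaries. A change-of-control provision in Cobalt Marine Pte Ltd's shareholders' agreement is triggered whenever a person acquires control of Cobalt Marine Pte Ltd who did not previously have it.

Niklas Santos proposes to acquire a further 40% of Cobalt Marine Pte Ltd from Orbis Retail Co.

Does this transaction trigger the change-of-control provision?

Yes

The purchase adds only to Niklas's holdings (Orbis's stake shrinks), so Niklas is the only person who could newly come to control Cobalt.
Niklas's largest direct stake is 30% in Lumen, which does not meet the threshold, so Niklas controls no company.
In Cobalt, Niklas's side holds only 19%, not ≥ 50%.
So before the transaction, Niklas does not control Cobalt.
After the purchase, Niklas's direct stake in Cobalt rises to 19% + 40% = 59%, and Orbis's stake falls to 40%.
Niklas holds 59% of Cobalt, so Niklas controls Cobalt.
Niklas did not control Cobalt before and does after, so the clause is triggered.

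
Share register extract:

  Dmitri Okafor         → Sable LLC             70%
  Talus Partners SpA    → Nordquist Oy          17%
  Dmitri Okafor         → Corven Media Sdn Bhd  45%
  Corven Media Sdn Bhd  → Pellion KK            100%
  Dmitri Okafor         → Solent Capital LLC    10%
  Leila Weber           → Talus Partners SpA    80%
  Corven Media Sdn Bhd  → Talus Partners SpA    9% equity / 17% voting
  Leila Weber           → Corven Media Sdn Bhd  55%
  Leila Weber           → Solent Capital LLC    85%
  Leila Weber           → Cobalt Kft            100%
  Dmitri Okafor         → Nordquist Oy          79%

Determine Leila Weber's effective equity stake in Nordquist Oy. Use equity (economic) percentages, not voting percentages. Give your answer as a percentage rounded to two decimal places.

Leila reaches Nordquist along 2 paths.
Via Talus: 80% × 17% = 13.6%.
Via Corven → Talus: 55% × 9% × 17% = 0.8415%.
Total: 13.6% + 0.8415% = 14.4415%.
Rounded: 14.44%.

14.44%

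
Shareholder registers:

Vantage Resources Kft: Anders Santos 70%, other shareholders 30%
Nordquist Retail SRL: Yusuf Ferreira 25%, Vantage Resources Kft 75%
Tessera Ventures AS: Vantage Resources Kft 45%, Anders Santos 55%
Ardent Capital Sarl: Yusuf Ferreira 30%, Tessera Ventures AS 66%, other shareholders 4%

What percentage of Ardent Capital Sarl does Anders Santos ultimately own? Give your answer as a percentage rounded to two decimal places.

Anders reaches Ardent along 2 paths.
Via Vantage → Tessera: 70% × 45% × 66% = 20.79%.
Via Tessera: 55% × 66% = 36.3%.
Total: 20.79% + 36.3% = 57.09%.

57.09%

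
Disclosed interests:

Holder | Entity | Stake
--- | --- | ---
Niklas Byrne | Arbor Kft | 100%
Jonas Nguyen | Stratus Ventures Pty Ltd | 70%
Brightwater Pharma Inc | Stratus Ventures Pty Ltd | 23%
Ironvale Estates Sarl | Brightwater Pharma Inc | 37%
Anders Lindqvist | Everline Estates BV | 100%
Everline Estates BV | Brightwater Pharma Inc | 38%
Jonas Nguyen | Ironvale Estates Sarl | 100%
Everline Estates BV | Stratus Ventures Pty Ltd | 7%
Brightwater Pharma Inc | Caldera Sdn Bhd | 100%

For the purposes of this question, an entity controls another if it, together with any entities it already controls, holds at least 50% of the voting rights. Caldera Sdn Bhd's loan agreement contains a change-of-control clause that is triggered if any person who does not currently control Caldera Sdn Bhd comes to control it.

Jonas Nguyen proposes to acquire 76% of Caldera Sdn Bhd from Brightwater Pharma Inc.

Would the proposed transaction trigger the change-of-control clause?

Yes

The purchase adds only to Jonas's holdings (Brightwater's stake shrinks), so Jonas is the only person who could newly come to control Caldera.
Jonas holds 100% of Ironvale, so Jonas controls Ironvale.
Jonas holds 70% of Stratus, so Jonas controls Stratus.
Neither Jonas nor any entity Jonas controls holds any voting interest in Caldera.
So before the transaction, Jonas does not control Caldera.
After the purchase, Jonas holds 76% of Caldera directly, and Brightwater's stake falls to 24%.
Jonas holds 76% of Caldera, so Jonas controls Caldera.
Jonas did not control Caldera before and does after, so the clause is triggered.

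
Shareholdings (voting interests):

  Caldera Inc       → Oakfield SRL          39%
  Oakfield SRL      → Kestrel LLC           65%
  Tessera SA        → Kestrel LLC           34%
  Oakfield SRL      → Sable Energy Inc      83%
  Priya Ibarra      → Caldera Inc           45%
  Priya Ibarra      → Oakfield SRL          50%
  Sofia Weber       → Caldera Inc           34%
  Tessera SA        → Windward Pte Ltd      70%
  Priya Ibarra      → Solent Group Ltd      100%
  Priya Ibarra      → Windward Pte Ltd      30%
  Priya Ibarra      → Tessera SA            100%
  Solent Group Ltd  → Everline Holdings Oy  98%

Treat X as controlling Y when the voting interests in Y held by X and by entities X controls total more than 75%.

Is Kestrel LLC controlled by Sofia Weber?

Sofia's largest direct stake is 34% in Caldera, which does not meet the threshold, so Sofia controls no company.
Neither Sofia nor any entity Sofia controls holds any voting interest in Kestrel.
So Sofia does not control Kestrel.

No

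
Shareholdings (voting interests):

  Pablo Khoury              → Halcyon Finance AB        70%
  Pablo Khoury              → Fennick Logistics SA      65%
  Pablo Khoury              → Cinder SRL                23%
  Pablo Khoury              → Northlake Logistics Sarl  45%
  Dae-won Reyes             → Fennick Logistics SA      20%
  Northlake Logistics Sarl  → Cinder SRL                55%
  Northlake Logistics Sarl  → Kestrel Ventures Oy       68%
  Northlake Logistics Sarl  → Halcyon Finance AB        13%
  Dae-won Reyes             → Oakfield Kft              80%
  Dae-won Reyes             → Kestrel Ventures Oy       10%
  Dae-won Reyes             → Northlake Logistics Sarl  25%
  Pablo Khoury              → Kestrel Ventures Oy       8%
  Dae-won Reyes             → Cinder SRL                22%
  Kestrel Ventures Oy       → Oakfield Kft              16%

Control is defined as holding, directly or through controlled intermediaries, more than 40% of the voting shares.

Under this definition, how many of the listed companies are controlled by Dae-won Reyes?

Dae-won holds 80% of Oakfield, so Dae-won controls Oakfield.
No other company's threshold is met.
Dae-won controls 1 company.

1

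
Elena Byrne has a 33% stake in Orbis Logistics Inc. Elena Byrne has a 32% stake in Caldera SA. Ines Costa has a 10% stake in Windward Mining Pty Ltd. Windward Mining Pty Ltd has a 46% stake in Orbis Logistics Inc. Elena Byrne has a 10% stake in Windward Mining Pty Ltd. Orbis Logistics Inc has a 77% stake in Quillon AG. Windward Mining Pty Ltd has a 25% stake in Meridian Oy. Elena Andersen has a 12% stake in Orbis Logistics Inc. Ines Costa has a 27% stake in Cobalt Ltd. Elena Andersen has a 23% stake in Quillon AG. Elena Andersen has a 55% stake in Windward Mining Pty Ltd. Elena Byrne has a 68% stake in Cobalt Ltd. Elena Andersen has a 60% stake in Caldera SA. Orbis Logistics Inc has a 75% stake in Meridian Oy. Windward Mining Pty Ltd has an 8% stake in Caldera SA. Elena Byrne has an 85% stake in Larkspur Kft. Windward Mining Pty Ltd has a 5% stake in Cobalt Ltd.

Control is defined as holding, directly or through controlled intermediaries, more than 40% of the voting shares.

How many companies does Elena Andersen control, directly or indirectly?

5

Elena Andersen holds 55% of Windward, so Elena Andersen controls Windward.
Elena Andersen and Windward together hold 60% + 8% = 68% of Caldera, so Elena Andersen controls Caldera.
Elena Andersen and Windward together hold 12% + 46% = 58% of Orbis, so Elena Andersen controls Orbis.
Elena Andersen and Orbis together hold 23% + 77% = 100% of Quillon, so Elena Andersen controls Quillon.
Windward and Orbis together hold 25% + 75% = 100% of Meridian, so Elena Andersen controls Meridian.
No other company's threshold is met.
Elena Andersen controls 5 companies.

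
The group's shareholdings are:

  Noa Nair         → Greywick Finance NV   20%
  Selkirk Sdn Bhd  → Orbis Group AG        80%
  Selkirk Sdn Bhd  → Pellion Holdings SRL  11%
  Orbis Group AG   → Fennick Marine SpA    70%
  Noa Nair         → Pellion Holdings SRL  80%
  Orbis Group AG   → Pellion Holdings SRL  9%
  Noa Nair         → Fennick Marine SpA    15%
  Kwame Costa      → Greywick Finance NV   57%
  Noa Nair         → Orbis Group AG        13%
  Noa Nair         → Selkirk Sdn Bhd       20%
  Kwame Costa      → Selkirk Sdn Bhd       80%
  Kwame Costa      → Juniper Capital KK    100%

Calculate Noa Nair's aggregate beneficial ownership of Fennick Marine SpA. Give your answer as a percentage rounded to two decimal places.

Noa reaches Fennick along 3 paths.
Direct stake: 15% = 15%.
Via Orbis: 13% × 70% = 9.1%.
Via Selkirk → Orbis: 20% × 80% × 70% = 11.2%.
Total: 15% + 9.1% + 11.2% = 35.3%.
Rounded: 35.30%.

35.30%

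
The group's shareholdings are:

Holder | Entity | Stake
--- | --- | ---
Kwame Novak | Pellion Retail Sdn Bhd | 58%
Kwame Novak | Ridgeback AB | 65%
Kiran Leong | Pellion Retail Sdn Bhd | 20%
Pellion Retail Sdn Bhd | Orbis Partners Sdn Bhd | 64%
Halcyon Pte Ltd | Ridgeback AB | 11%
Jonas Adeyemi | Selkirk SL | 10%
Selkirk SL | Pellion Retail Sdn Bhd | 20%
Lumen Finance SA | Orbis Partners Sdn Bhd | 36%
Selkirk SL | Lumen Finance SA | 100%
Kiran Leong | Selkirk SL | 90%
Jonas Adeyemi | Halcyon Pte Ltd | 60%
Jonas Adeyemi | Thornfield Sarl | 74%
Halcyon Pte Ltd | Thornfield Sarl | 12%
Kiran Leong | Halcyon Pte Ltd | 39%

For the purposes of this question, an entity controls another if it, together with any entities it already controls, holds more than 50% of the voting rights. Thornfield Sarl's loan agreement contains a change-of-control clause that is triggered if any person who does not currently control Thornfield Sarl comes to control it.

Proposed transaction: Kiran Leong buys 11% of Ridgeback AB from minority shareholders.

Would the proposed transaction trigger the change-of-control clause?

No

The purchase changes only Kiran's holdings, so Kiran is the only person who could newly come to control Thornfield.
Kiran holds 90% of Selkirk, so Kiran controls Selkirk.
Selkirk holds 100% of Lumen, so Kiran controls Lumen.
Neither Kiran nor any entity Kiran controls holds any voting interest in Thornfield.
So before the transaction, Kiran does not control Thornfield.
After the purchase, Kiran holds 11% of Ridgeback directly.
Kiran's side now holds 11% of Ridgeback, not > 50%, so Kiran still does not control Ridgeback.
After the transaction, neither Kiran nor any entity Kiran controls holds a voting interest in Thornfield, so Kiran still does not control it.
No new person acquires control, so the clause is not triggered.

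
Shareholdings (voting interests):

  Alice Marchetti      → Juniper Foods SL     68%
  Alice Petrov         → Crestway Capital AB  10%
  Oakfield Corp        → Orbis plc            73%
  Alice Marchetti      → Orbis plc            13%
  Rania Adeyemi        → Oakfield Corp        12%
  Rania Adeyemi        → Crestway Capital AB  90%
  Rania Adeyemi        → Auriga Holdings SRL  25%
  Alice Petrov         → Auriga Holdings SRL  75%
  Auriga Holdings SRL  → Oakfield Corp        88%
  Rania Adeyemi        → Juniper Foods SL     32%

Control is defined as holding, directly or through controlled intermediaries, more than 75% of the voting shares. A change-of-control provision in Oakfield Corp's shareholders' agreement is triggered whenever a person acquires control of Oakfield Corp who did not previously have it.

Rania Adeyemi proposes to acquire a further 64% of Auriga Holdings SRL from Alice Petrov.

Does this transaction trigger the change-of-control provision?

The purchase adds only to Rania's holdings (Alice Petrov's stake shrinks), so Rania is the only person who could newly come to control Oakfield.
Rania holds 90% of Crestway, so Rania controls Crestway.
In Oakfield, Rania's side holds only 12%, not > 75%.
So before the transaction, Rania does not control Oakfield.
After the purchase, Rania's direct stake in Auriga rises to 25% + 64% = 89%, and Alice Petrov's stake falls to 11%.
Rania holds 89% of Auriga, so Rania controls Auriga.
Rania and Auriga together hold 12% + 88% = 100% of Oakfield, so Rania controls Oakfield.
Rania did not control Oakfield before and does after, so the clause is triggered.

Yes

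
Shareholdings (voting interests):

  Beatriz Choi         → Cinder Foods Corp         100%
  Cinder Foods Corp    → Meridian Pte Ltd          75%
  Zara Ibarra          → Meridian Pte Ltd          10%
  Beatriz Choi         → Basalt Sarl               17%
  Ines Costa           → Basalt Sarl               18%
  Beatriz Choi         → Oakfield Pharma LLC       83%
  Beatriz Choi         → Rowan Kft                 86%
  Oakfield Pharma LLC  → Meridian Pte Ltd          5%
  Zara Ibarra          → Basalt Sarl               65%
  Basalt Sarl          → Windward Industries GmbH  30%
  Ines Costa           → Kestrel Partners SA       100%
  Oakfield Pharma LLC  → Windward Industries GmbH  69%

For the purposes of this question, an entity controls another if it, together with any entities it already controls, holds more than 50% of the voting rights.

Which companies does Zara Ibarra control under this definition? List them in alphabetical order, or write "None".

Basalt Sarl

Zara holds 65% of Basalt, so Zara controls Basalt.
No other company's threshold is met.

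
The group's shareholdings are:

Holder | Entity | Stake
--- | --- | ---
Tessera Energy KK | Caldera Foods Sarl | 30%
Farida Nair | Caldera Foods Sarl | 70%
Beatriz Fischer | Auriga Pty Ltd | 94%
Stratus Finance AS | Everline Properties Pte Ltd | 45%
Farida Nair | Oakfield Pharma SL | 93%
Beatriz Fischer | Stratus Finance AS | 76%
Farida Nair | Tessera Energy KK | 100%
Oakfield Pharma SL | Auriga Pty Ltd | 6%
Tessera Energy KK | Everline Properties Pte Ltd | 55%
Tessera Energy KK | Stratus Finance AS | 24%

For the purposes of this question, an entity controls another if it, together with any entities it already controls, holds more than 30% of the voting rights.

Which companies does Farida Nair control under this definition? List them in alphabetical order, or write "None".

Farida holds 93% of Oakfield, so Farida controls Oakfield.
Farida holds 100% of Tessera, so Farida controls Tessera.
Tessera and Farida together hold 30% + 70% = 100% of Caldera, so Farida controls Caldera.
Tessera holds 55% of Everline, so Farida controls Everline.
No other company's threshold is met.

Caldera Foods Sarl, Everline Properties Pte Ltd, Oakfield Pharma SL, Tessera Energy KK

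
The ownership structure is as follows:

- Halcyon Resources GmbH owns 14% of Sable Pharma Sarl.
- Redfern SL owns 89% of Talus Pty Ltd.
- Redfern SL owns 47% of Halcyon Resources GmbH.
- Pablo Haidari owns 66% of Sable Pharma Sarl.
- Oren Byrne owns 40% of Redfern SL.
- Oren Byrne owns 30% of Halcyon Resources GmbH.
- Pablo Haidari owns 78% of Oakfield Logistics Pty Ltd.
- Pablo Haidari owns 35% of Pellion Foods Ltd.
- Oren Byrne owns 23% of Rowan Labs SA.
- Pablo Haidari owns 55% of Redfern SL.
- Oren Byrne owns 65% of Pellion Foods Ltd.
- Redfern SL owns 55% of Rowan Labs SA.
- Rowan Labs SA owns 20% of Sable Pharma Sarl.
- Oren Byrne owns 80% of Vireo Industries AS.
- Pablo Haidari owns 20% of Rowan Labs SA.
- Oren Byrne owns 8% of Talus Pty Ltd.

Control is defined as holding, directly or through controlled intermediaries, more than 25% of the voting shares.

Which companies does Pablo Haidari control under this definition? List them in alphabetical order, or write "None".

Pablo holds 55% of Redfern, so Pablo controls Redfern.
Pablo holds 35% of Pellion, so Pablo controls Pellion.
Redfern holds 47% of Halcyon, so Pablo controls Halcyon.
Redfern and Pablo together hold 55% + 20% = 75% of Rowan, so Pablo controls Rowan.
Redfern holds 89% of Talus, so Pablo controls Talus.
Pablo holds 78% of Oakfield, so Pablo controls Oakfield.
Pablo and Rowan and Halcyon together hold 66% + 20% + 14% = 100% of Sable, so Pablo controls Sable.
No other company's threshold is met.

Halcyon Resources GmbH, Oakfield Logistics Pty Ltd, Pellion Foods Ltd, Redfern SL, Rowan Labs SA, Sable Pharma Sarl, Talus Pty Ltd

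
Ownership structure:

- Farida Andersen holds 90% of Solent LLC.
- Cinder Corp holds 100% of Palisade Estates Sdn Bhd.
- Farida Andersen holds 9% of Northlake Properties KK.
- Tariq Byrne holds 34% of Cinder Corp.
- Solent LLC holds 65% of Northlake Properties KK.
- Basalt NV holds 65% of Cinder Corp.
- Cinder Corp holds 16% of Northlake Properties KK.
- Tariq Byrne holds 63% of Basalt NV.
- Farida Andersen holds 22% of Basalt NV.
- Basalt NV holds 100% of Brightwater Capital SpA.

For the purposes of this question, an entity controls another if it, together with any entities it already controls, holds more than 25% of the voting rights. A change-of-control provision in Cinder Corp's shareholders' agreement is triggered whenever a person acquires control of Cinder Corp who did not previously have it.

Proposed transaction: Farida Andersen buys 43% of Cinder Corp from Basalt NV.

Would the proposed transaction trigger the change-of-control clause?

The purchase adds only to Farida's holdings (Basalt's stake shrinks), so Farida is the only person who could newly come to control Cinder.
Farida holds 90% of Solent, so Farida controls Solent.
Solent and Farida together hold 65% + 9% = 74% of Northlake, so Farida controls Northlake.
Neither Farida nor any entity Farida controls holds any voting interest in Cinder.
So before the transaction, Farida does not control Cinder.
After the purchase, Farida holds 43% of Cinder directly, and Basalt's stake falls to 22%.
Farida holds 43% of Cinder, so Farida controls Cinder.
Farida did not control Cinder before and does after, so the clause is triggered.

Yes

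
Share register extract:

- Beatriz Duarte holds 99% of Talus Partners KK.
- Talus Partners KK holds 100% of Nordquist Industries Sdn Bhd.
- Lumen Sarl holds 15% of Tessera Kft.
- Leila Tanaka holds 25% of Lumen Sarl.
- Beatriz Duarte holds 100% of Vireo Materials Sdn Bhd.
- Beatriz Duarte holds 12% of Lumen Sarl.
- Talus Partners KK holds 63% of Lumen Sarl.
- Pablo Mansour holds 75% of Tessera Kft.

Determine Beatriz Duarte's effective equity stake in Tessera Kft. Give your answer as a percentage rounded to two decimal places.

11.16%

Beatriz reaches Tessera along 2 paths.
Via Talus → Lumen: 99% × 63% × 15% = 9.3555%.
Via Lumen: 12% × 15% = 1.8%.
Total: 9.3555% + 1.8% = 11.1555%.
Rounded: 11.16%.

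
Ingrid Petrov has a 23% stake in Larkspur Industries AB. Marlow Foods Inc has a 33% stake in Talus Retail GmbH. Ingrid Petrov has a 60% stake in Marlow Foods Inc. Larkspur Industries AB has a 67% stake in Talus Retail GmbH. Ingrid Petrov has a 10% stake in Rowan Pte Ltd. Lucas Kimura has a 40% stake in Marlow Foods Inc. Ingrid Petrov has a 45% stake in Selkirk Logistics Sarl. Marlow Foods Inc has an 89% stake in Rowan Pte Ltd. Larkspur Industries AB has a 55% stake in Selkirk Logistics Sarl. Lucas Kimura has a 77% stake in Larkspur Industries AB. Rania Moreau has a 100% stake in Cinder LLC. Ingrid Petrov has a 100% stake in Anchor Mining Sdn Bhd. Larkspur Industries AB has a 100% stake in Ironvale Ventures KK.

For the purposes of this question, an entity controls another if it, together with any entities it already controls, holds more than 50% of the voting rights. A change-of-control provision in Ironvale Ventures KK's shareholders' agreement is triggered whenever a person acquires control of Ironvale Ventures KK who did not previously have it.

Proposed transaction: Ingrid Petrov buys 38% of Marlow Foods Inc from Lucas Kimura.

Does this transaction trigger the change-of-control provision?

The purchase adds only to Ingrid's holdings (Lucas's stake shrinks), so Ingrid is the only person who could newly come to control Ironvale.
Ingrid holds 60% of Marlow, so Ingrid controls Marlow.
Marlow and Ingrid together hold 89% + 10% = 99% of Rowan, so Ingrid controls Rowan.
Ingrid holds 100% of Anchor, so Ingrid controls Anchor.
Neither Ingrid nor any entity Ingrid controls holds any voting interest in Ironvale.
So before the transaction, Ingrid does not control Ironvale.
After the purchase, Ingrid's direct stake in Marlow rises to 60% + 38% = 98%, and Lucas's stake falls to 2%.
Ingrid holds 98% of Marlow, so Ingrid controls Marlow.
After the transaction, neither Ingrid nor any entity Ingrid controls holds a voting interest in Ironvale, so Ingrid still does not control it.
No new person acquires control, so the clause is not triggered.

No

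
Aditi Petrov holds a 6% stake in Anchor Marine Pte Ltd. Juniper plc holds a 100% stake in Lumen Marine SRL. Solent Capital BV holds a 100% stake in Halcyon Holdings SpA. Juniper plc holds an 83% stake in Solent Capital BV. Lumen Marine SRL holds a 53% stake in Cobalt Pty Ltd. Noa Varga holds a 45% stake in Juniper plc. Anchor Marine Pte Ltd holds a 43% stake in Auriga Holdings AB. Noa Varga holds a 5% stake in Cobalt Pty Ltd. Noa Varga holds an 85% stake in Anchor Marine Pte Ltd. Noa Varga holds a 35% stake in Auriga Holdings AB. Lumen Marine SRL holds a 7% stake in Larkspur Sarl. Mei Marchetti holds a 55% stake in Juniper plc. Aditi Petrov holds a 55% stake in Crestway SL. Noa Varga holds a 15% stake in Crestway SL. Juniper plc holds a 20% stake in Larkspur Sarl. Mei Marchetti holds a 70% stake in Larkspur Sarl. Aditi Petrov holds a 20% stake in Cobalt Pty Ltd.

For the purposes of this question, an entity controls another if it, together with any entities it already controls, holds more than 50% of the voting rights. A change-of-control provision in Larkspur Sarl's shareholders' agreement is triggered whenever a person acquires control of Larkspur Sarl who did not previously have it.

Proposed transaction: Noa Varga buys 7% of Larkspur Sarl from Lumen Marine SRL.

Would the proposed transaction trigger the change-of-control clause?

No

The purchase adds only to Noa's holdings (Lumen's stake shrinks), so Noa is the only person who could newly come to control Larkspur.
Noa holds 85% of Anchor, so Noa controls Anchor.
Anchor and Noa together hold 43% + 35% = 78% of Auriga, so Noa controls Auriga.
Neither Noa nor any entity Noa controls holds any voting interest in Larkspur.
So before the transaction, Noa does not control Larkspur.
After the purchase, Noa holds 7% of Larkspur directly, and Lumen's stake falls to 0%.
After the transaction, Noa's side holds 7% of Larkspur, not > 50%, so Noa still does not control Larkspur.
No new person acquires control, so the clause is not triggered.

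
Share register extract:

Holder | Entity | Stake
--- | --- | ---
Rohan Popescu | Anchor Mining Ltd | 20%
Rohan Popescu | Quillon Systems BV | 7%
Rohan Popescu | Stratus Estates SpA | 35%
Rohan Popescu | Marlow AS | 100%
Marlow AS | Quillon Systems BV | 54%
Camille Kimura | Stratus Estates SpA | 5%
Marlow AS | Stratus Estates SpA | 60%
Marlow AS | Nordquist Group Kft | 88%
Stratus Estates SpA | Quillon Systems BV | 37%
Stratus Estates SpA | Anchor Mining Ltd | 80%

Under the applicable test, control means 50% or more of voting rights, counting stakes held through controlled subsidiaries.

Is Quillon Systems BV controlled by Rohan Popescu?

Rohan holds 100% of Marlow, so Rohan controls Marlow.
Marlow and Rohan together hold 60% + 35% = 95% of Stratus, so Rohan controls Stratus.
Rohan and Marlow and Stratus together hold 7% + 54% + 37% = 98% of Quillon, so Rohan controls Quillon.

Yes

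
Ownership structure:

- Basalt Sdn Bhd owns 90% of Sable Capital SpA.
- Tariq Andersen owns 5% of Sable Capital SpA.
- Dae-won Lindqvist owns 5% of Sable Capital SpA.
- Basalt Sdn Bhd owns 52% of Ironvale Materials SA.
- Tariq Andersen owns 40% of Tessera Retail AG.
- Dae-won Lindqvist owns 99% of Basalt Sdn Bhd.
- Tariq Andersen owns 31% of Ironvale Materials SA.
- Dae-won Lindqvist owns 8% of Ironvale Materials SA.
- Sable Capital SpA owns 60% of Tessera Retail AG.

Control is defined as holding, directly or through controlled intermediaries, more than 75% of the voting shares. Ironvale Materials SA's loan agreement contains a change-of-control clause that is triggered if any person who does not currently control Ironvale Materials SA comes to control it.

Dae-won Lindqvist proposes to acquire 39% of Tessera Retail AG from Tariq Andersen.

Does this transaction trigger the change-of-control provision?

No

The purchase adds only to Dae-won's holdings (Tariq's stake shrinks), so Dae-won is the only person who could newly come to control Ironvale.
Dae-won holds 99% of Basalt, so Dae-won controls Basalt.
Dae-won and Basalt together hold 5% + 90% = 95% of Sable, so Dae-won controls Sable.
In Ironvale, Dae-won's side holds only 8% + 52% = 60%, not > 75%.
So before the transaction, Dae-won does not control Ironvale.
After the purchase, Dae-won holds 39% of Tessera directly, and Tariq's stake falls to 1%.
Sable and Dae-won together hold 60% + 39% = 99% of Tessera, so Dae-won controls Tessera.
After the transaction, Dae-won's side holds 8% + 52% = 60% of Ironvale, not > 75%, so Dae-won still does not control Ironvale.
No new person acquires control, so the clause is not triggered.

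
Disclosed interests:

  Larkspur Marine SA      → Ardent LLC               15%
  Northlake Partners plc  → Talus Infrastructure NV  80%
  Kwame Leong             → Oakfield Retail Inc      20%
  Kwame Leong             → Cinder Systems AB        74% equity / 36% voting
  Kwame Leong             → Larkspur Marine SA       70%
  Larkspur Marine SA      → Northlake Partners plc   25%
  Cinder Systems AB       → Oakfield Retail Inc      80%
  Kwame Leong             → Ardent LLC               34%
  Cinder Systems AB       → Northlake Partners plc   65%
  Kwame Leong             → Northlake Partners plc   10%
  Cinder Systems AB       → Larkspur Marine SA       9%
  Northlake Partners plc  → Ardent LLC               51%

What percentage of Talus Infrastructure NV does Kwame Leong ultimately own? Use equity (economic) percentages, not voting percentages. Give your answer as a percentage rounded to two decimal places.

61.81%

Kwame reaches Talus along 4 paths.
Via Cinder → Northlake: 74% × 65% × 80% = 38.48%.
Via Cinder → Larkspur → Northlake: 74% × 9% × 25% × 80% = 1.332%.
Via Larkspur → Northlake: 70% × 25% × 80% = 14%.
Via Northlake: 10% × 80% = 8%.
Total: 38.48% + 1.332% + 14% + 8% = 61.812%.
Rounded: 61.81%.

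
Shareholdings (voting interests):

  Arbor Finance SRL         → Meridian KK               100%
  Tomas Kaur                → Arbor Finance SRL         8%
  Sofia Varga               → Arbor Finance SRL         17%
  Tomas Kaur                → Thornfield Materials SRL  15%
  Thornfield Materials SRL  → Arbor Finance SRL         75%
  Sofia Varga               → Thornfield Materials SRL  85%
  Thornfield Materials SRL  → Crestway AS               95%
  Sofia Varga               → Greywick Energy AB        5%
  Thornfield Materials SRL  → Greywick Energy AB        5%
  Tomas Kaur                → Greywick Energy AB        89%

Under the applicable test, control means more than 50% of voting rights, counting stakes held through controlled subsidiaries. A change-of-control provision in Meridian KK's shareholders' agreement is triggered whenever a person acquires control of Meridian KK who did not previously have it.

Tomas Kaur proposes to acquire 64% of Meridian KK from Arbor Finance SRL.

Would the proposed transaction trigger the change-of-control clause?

The purchase adds only to Tomas's holdings (Arbor's stake shrinks), so Tomas is the only person who could newly come to control Meridian.
Tomas holds 89% of Greywick, so Tomas controls Greywick.
Neither Tomas nor any entity Tomas controls holds any voting interest in Meridian.
So before the transaction, Tomas does not control Meridian.
After the purchase, Tomas holds 64% of Meridian directly, and Arbor's stake falls to 36%.
Tomas holds 64% of Meridian, so Tomas controls Meridian.
Tomas did not control Meridian before and does after, so the clause is triggered.

Yes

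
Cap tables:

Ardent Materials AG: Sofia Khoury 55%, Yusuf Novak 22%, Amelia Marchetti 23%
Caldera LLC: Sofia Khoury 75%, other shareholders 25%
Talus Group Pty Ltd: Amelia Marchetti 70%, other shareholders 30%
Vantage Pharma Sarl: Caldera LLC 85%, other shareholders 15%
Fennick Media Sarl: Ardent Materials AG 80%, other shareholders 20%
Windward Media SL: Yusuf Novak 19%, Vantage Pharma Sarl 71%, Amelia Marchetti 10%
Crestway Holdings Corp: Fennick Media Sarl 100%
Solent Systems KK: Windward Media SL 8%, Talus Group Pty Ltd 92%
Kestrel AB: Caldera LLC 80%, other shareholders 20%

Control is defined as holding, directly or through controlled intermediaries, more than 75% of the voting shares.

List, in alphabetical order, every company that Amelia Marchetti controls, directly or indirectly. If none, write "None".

None

Amelia's largest direct stake is 70% in Talus, which does not meet the threshold.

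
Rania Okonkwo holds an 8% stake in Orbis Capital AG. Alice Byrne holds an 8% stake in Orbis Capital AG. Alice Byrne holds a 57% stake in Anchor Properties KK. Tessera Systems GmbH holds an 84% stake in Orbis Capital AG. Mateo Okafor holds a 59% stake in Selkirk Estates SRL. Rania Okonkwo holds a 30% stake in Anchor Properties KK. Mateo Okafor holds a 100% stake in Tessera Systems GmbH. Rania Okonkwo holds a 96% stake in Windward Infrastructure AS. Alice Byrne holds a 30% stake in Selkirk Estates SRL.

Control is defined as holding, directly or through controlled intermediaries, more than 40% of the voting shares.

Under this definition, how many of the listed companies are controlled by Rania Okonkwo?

1

Rania holds 96% of Windward, so Rania controls Windward.
No other company's threshold is met.
Rania controls 1 company.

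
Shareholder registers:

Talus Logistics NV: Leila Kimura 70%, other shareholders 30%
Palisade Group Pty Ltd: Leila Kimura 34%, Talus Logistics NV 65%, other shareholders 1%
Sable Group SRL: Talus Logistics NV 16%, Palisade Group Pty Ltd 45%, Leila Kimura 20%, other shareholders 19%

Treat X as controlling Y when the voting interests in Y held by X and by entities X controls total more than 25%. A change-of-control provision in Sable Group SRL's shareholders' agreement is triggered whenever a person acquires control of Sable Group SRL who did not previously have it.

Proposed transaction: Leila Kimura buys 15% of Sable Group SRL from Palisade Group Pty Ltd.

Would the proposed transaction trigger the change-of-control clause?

No

The purchase adds only to Leila's holdings (Palisade's stake shrinks), so Leila is the only person who could newly come to control Sable.
Leila holds 70% of Talus, so Leila controls Talus.
Leila and Talus together hold 34% + 65% = 99% of Palisade, so Leila controls Palisade.
Talus and Palisade and Leila together hold 16% + 45% + 20% = 81% of Sable, so Leila controls Sable.
So Leila already controls Sable before the transaction.
After the purchase, Leila's direct stake in Sable rises to 20% + 15% = 35%, and Palisade's stake falls to 30%.
Leila controlled Sable already, so this is not a new person acquiring control; every other person's position is unchanged or reduced.
No new person acquires control, so the clause is not triggered.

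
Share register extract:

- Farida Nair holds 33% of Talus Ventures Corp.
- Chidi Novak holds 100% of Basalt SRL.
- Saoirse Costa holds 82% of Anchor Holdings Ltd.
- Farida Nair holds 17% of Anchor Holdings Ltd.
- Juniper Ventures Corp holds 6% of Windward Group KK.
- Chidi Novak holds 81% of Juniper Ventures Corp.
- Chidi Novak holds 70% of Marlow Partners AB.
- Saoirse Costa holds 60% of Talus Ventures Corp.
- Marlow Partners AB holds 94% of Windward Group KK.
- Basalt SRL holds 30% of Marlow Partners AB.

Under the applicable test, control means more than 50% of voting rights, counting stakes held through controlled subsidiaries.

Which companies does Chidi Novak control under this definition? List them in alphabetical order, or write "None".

Chidi holds 100% of Basalt, so Chidi controls Basalt.
Basalt and Chidi together hold 30% + 70% = 100% of Marlow, so Chidi controls Marlow.
Chidi holds 81% of Juniper, so Chidi controls Juniper.
Juniper and Marlow together hold 6% + 94% = 100% of Windward, so Chidi controls Windward.
No other company's threshold is met.

Basalt SRL, Juniper Ventures Corp, Marlow Partners AB, Windward Group KK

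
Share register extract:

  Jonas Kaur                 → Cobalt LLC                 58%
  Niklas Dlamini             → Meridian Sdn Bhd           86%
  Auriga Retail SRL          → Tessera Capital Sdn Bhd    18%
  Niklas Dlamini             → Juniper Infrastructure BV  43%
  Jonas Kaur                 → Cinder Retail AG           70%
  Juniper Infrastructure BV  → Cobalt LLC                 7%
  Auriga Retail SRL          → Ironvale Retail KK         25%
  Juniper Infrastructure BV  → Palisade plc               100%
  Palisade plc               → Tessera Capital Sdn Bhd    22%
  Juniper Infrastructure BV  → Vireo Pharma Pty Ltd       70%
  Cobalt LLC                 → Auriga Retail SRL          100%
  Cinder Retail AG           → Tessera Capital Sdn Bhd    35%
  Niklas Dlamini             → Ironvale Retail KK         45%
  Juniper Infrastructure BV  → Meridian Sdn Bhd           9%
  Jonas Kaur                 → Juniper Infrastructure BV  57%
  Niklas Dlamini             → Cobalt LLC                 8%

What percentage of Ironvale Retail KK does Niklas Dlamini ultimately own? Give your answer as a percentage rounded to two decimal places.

Niklas reaches Ironvale along 3 paths.
Direct stake: 45% = 45%.
Via Cobalt → Auriga: 8% × 100% × 25% = 2%.
Via Juniper → Cobalt → Auriga: 43% × 7% × 100% × 25% = 0.7525%.
Total: 45% + 2% + 0.7525% = 47.7525%.
Rounded: 47.75%.

47.75%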